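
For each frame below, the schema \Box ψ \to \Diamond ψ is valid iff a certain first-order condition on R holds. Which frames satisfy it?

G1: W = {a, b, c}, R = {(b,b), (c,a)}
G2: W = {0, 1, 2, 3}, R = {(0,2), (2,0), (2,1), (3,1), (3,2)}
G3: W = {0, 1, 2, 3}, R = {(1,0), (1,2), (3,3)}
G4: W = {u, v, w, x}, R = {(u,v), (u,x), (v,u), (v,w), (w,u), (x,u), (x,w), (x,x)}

Frame correspondent (Sahlqvist): \forall x \exists y Rxy — i.e. seriality.
G1: fails — world a has no successor.
G2: fails — world 1 has no successor.
G3: fails — world 0 has no successor.
G4: holds.
Valid on: G4.

G4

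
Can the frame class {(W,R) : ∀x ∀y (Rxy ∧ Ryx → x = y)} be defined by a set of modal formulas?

Not modally definable

If a class were modally definable it would be closed under surjective bounded morphisms (Goldblatt–Thomason).
The 8-cycle (worlds 0,1,2,3,4,5,6,7 with 0→1→2→3→4→5→6→7→0) is antisymmetric. Sending even-indexed worlds to s and odd-indexed worlds to t is a surjective bounded morphism onto the two-world frame with s↔t, which is not antisymmetric.
Hence antisymmetry is not modally definable.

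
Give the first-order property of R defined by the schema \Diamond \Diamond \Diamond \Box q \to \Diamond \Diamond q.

This is a Sahlqvist (Geach-type) schema ◇^3□^1q → □^0◇^2q.
Minimal-valuation argument: fix x; take any y with xR^3y and any z with xR^0z. Set V(q) to the set of worlds R-reachable from y in exactly 1 step. Then □^1q holds at y, so the antecedent holds at x; validity forces ◇^2q at z, giving a w with zR^2w and yR^1w.
First-order correspondent: \forall x \forall y (x R^3 y \to \exists w (yRw \wedge x R^2 w)).

\forall x \forall y (x R^3 y \to \exists w (yRw \wedge x R^2 w))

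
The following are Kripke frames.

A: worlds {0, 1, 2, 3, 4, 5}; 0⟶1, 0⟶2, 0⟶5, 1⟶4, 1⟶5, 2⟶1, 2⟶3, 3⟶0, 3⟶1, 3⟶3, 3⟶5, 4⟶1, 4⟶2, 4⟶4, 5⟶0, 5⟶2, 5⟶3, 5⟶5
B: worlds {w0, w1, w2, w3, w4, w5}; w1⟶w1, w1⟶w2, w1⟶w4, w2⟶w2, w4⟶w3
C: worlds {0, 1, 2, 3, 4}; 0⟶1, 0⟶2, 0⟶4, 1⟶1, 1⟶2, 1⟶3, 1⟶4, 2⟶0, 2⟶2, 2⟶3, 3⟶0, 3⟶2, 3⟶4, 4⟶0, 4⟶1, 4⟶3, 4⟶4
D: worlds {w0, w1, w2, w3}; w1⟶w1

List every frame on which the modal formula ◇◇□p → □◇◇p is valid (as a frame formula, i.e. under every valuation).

A, C, D

The schema corresponds to a generalized confluence (Geach) condition: ∀x ∀y ∀z ((xR²y ∧ xRz) → ∃w (yRw ∧ zR²w)).
A: holds.
B: fails — w1R²w1, w1Rw4 but no w with w1Rw and w4R²w.
C: holds.
D: holds.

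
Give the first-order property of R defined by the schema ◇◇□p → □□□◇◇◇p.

This is a Sahlqvist (Geach-type) schema ◇^2□^1p → □^3◇^3p.
First-order correspondent: ∀x ∀y ∀z ((xR²y ∧ xR³z) → ∃w (yRw ∧ zR³w)).

∀x ∀y ∀z ((xR²y ∧ xR³z) → ∃w (yRw ∧ zR³w))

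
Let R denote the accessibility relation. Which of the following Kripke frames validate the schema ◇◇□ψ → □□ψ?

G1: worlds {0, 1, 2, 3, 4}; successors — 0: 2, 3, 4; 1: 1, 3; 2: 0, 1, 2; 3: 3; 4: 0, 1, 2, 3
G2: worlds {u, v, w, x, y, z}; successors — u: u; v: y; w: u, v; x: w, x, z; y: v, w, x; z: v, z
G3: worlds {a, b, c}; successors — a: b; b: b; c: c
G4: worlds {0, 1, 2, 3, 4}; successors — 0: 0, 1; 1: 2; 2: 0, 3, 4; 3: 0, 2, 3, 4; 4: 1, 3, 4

Frame correspondent (Sahlqvist): ∀x ∀y ∀z ((xR²y ∧ xR²z) → ∃w (yRw ∧ z = w)) — i.e. a generalized confluence (Geach) condition.
G1: fails — 0R²0, 0R²0 but no w with 0Rw and 0=w.
G2: fails — vR²v, vR²v but no t with vRt and v=t.
G3: satisfies the condition.
G4: fails — 0R²0, 0R²2 but no w with 0Rw and 2=w.

G3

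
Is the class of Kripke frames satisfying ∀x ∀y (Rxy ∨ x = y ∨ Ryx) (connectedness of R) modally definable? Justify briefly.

If a class were modally definable it would be closed under disjoint unions (Goldblatt–Thomason).
Take 4 disjoint single-world reflexive frames: each is trivially connected, but their disjoint union has 4 worlds with no edge between distinct components, so it is not connected.
So no modal formula (or set of formulas) defines exactly the connected frames.

Not modally definable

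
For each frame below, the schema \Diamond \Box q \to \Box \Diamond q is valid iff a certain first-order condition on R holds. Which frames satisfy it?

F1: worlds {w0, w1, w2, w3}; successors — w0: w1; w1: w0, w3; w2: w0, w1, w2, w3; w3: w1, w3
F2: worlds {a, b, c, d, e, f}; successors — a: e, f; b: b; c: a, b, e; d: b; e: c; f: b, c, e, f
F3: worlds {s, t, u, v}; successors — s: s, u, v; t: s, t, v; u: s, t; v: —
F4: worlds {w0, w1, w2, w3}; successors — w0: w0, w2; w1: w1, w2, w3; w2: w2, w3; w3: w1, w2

F4

The schema corresponds to convergence: \forall x \forall y \forall z (Rxy \wedge Rxz \to \exists w (Ryw \wedge Rzw)).
F1: fails — Rw2w1 and Rw2w0 but w1 and w0 have no common successor.
F2: fails — Rcb and Rce but b and e have no common successor.
F3: fails — Rsv and Rsv but v and v have no common successor.
F4: ✓.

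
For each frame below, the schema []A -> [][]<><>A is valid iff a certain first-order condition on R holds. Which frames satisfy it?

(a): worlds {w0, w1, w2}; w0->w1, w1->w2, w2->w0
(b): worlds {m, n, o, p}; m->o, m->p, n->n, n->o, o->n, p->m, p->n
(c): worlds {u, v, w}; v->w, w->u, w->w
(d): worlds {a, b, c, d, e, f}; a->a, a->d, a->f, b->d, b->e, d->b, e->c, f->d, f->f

This is the axiom for a generalized confluence (Geach) condition; its first-order frame correspondent is forall x forall z (x R^2 z -> exists w (xRw & z R^2 w)).
(a): ✓.
(b): fails — mR²m but no w with mRw and mR²w.
(c): fails — vR²u but no t with vRt and uR²t.
(d): fails — aR²b but no w with aRw and bR²w.

(a)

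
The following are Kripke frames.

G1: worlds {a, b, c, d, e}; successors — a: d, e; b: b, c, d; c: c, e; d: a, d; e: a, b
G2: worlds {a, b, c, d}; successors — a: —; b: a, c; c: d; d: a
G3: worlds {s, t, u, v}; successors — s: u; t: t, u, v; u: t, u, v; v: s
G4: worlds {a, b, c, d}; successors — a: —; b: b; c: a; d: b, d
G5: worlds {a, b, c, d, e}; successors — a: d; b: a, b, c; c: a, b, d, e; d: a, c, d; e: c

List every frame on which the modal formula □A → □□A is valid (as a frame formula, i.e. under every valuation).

This is the axiom for transitivity; its first-order frame correspondent is ∀x ∀y ∀z (Rxy ∧ Ryz → Rxz).
G1: fails — Rbc and Rce but not Rbe.
G2: fails — Rcd and Rda but not Rca.
G3: fails — Ruv and Rvs but not Rus.
G4: holds.
G5: fails — Rbc and Rcd but not Rbd.
Valid on: G4.

G4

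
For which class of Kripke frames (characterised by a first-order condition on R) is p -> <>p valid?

Replacing p by ¬p and contraposing gives the equivalent schema □p → p.
Suppose □p→p is valid. At any x set V(p)={w : Rxw}. Then □p holds at x, so p holds at x, i.e. Rxx.
Conversely, any frame satisfying forall x Rxx validates the schema.
Frame condition: forall x Rxx.

reflexivity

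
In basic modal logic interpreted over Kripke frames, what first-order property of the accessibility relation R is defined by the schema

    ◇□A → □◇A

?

convergence

Suppose ◇□A→□◇A is valid. Take Rxy, Rxz and set V(A)={w : Ryw}. Then □A at y so ◇□A at x, so □◇A at x, so ◇A at z, giving w with Rzw and Ryw.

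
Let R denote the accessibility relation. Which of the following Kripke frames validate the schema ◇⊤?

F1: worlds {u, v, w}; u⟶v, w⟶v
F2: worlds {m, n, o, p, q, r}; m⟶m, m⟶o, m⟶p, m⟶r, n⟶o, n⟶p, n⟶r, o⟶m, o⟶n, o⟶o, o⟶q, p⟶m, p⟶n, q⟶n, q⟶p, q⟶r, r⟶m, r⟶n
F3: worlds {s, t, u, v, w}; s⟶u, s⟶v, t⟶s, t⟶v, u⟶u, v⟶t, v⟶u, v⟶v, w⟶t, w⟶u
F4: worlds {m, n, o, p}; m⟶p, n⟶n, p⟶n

This is the axiom for seriality; its first-order frame correspondent is ∀x ∃y Rxy.
F1: fails — world v has no successor.
F2: ✓.
F3: ✓.
F4: fails — world o has no successor.
Valid on: F2, F3.

F2, F3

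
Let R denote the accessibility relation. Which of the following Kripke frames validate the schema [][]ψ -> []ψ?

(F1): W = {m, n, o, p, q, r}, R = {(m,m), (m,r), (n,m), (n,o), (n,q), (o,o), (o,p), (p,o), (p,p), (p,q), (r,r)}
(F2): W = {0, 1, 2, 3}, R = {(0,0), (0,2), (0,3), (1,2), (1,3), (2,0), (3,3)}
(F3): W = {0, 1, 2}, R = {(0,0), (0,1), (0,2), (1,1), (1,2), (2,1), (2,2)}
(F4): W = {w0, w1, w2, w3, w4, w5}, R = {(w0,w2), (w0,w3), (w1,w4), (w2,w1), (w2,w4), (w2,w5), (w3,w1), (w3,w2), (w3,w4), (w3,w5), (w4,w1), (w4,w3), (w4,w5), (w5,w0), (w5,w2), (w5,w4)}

(F3)

This is the axiom for density; its first-order frame correspondent is forall x forall y (Rxy -> exists z (Rxz & Rzy)).
(F1): fails — Rnq but no z with Rnz and Rzq.
(F2): fails — R12 but no z with R1z and Rz2.
(F3): holds.
(F4): fails — Rw5w0 but no z with Rw5z and Rzw0.
Valid on: (F3).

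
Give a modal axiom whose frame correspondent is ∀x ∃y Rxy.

□s → ◇s

A defining formula is □s → ◇s (the D axiom).
Suppose □s→◇s is valid. At any x set V(s)=W. Then □s at x, so ◇s at x, so x has a successor.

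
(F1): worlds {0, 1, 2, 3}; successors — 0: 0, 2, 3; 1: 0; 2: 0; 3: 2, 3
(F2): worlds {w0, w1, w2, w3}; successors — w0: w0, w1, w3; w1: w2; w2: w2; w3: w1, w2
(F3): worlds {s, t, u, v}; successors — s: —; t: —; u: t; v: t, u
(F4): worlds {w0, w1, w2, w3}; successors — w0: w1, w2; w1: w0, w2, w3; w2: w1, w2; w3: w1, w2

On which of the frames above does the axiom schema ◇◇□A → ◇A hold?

(F4)

This is the axiom for a generalized confluence (Geach) condition; its first-order frame correspondent is ∀x ∀y (xR²y → ∃w (yRw ∧ xRw)).
(F1): fails — 1R²3 but no w with 3Rw and 1Rw.
(F2): fails — w0R²w1 but no w with w1Rw and w0Rw.
(F3): fails — vR²t but no w with tRw and vRw.
(F4): ✓.
Valid on: (F4).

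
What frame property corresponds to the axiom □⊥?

□⊥ is valid iff no world has any successor (otherwise □⊥ fails at any world with one).
Conversely, any frame satisfying ∀x ∀y ¬Rxy validates the schema.
Frame condition: ∀x ∀y ¬Rxy.

Emptiness of R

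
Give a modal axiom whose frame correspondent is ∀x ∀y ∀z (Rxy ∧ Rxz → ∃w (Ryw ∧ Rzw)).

◇□p → □◇p

A defining formula is ◇□p → □◇p (the .2 axiom).
Suppose ◇□p→□◇p is valid. Take Rxy, Rxz and set V(p)={w : Ryw}. Then □p at y so ◇□p at x, so □◇p at x, so ◇p at z, giving w with Rzw and Ryw.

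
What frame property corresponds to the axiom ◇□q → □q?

The Euclidean property

This is frame-equivalent to ◇q → □◇q (substitute ¬q for q and contrapose).
Suppose ◇q→□◇q is valid. Take Rxy, Rxz and set V(q)={y}. Then ◇q at x, so □◇q at x, so ◇q at z, so some w with Rzw has q; w=y, i.e. Rzy. By symmetry of the argument, Ryz.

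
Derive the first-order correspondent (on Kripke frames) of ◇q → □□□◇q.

This is a Sahlqvist (Geach-type) schema ◇^1□^0q → □^3◇^1q.
Minimal-valuation argument: fix x; take any y with xR^1y and any z with xR^3z. Set V(q) to the set of worlds R-reachable from y in exactly 0 steps. Then □^0q holds at y, so the antecedent holds at x; validity forces ◇^1q at z, giving a w with zR^1w and yR^0w.
First-order correspondent: ∀x ∀y ∀z ((xRy ∧ xR³z) → ∃w (y = w ∧ zRw)).

∀x ∀y ∀z ((xRy ∧ xR³z) → ∃w (y = w ∧ zRw))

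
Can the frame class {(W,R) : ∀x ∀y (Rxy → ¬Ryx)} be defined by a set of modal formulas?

No

Any modally definable frame class is closed under surjective bounded morphisms.
The 5-cycle (worlds a,b,c,d,e with a→b→c→d→e→a) is asymmetric. Mapping every world to a single reflexive point • is a surjective bounded morphism, and the reflexive point is not asymmetric (R•• but asymmetry requires ¬R••).
Hence asymmetry is not modally definable.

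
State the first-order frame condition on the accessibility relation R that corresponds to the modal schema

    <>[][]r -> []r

forall x forall y forall z ((xRy & xRz) -> exists w (y R^2 w & z = w))

This is a Sahlqvist (Geach-type) schema ◇^1□^2r → □^1◇^0r.
First-order correspondent: forall x forall y forall z ((xRy & xRz) -> exists w (y R^2 w & z = w)).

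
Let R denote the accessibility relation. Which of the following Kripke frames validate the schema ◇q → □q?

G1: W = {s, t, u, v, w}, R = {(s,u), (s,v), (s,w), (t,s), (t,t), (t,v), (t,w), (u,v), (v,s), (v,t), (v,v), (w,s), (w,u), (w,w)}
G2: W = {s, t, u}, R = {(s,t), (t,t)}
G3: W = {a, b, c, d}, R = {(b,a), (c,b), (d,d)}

This is the axiom for partial functionality; its first-order frame correspondent is ∀x ∀y ∀z (Rxy ∧ Rxz → y = z).
G1: fails — s sees both u and v.
G2: ✓.
G3: ✓.

G2, G3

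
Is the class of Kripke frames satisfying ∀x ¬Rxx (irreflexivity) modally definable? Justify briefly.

No

Any modally definable frame class is closed under surjective bounded morphisms.
The 4-cycle (worlds a,b,c,d with a→b→c→d→a) is irreflexive, and the map sending every world to a single reflexive point • is a surjective bounded morphism (forth: every edge maps to (•,•); back: every world has a successor). So any modal formula valid on the 4-cycle is also valid on the reflexive point, which is not irreflexive.
Hence irreflexivity is not modally definable.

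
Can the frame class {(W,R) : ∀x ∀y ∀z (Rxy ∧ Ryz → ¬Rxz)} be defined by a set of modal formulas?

If a class were modally definable it would be closed under surjective bounded morphisms (Goldblatt–Thomason).
The 3-cycle (worlds a,b,c with a→b→c→a) is intransitive. Mapping every world to a single reflexive point • is a surjective bounded morphism; the reflexive point is not intransitive (R••∧R•• but R••).
So no modal formula (or set of formulas) defines exactly the intransitive frames.

No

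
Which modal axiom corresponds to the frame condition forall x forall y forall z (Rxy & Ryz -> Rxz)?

The condition is transitivity. The 4 schema □s → □□s defines it.

□s → □□s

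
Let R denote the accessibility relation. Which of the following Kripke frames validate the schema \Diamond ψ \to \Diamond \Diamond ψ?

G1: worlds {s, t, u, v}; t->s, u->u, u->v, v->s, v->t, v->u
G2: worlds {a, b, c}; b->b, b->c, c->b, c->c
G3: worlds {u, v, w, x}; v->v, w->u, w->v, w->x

G2

This is the axiom for a generalized confluence (Geach) condition; its first-order frame correspondent is \forall x \forall y (xRy \to \exists w (y = w \wedge x R^2 w)).
G1: fails — tRs but no w with s=w and tR²w.
G2: holds.
G3: fails — wRu but no t with u=t and wR²t.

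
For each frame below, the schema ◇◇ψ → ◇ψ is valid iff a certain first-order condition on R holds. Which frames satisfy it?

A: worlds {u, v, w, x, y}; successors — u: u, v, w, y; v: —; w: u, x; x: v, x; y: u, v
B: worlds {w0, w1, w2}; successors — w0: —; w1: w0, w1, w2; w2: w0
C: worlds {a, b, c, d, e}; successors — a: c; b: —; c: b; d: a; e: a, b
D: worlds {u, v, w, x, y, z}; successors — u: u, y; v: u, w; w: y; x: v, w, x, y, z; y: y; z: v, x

Frame correspondent (Sahlqvist): ∀x ∀y ∀z (Rxy ∧ Ryz → Rxz) — i.e. transitivity.
A: fails — Rwu and Ruv but not Rwv.
B: ✓.
C: fails — Rea and Rac but not Rec.
D: fails — Rzx and Rxw but not Rzw.

B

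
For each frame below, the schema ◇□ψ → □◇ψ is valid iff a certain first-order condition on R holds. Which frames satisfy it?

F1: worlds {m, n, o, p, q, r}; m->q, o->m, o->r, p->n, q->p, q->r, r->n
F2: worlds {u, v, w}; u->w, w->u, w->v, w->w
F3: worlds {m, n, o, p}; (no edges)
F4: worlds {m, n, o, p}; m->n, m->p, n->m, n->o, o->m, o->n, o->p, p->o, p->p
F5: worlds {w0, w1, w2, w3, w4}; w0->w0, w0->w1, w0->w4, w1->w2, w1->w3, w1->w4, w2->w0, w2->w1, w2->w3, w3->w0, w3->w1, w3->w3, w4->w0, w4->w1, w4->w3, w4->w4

F3, F5

The schema corresponds to convergence: ∀x ∀y ∀z (Rxy ∧ Rxz → ∃w (Ryw ∧ Rzw)).
F1: fails — Rom and Ror but m and r have no common successor.
F2: fails — Rww and Rwv but w and v have no common successor.
F3: condition met.
F4: fails — Rom and Ron but m and n have no common successor.
F5: condition met.
Valid on: F3, F5.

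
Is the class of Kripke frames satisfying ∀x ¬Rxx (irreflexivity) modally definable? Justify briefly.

No — not modally definable

If a class were modally definable it would be closed under surjective bounded morphisms (Goldblatt–Thomason).
The 4-cycle (worlds w0,w1,w2,w3 with w0→w1→w2→w3→w0) is irreflexive, and the map sending every world to a single reflexive point • is a surjective bounded morphism (forth: every edge maps to (•,•); back: every world has a successor). So any modal formula valid on the 4-cycle is also valid on the reflexive point, which is not irreflexive.
Hence irreflexivity is not modally definable.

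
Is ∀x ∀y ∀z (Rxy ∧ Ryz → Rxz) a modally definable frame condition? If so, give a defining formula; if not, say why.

Yes: it is transitivity, defined by the 4 schema □r → □□r.
Suppose □r→□□r is valid. Take Rxy, Ryz and set V(r)={w : Rxw}. Then □r at x, so □□r at x, so □r at y, so r at z, i.e. Rxz.

Yes, by □r → □□r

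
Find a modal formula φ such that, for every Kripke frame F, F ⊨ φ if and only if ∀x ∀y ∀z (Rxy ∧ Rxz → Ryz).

◇q → □◇q

This is the Euclidean property; the standard corresponding axiom is 5: ◇q → □◇q.
Suppose ◇q→□◇q is valid. Take Rxy, Rxz and set V(q)={y}. Then ◇q at x, so □◇q at x, so ◇q at z, so some w with Rzw has q; w=y, i.e. Rzy. By symmetry of the argument, Ryz.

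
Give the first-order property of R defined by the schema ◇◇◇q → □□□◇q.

∀x ∀y ∀z ((xR³y ∧ xR³z) → ∃w (y = w ∧ zRw))

This is a Sahlqvist (Geach-type) schema ◇^3□^0q → □^3◇^1q.
Minimal-valuation argument: fix x; take any y with xR^3y and any z with xR^3z. Set V(q) to the set of worlds R-reachable from y in exactly 0 steps. Then □^0q holds at y, so the antecedent holds at x; validity forces ◇^1q at z, giving a w with zR^1w and yR^0w.
First-order correspondent: ∀x ∀y ∀z ((xR³y ∧ xR³z) → ∃w (y = w ∧ zRw)).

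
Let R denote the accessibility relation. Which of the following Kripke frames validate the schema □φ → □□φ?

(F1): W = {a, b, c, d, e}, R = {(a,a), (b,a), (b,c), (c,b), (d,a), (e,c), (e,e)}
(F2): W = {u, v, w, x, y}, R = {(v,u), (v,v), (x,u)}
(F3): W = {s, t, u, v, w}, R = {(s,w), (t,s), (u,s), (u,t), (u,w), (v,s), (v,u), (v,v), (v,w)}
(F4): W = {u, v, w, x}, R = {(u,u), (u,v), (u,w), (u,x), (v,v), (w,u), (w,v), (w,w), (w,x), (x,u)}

This is the axiom for transitivity; its first-order frame correspondent is ∀x ∀y ∀z (Rxy ∧ Ryz → Rxz).
(F1): fails — Rbc and Rcb but not Rbb.
(F2): ✓.
(F3): fails — Rvu and Rut but not Rvt.
(F4): fails — Rxu and Ruv but not Rxv.

(F2)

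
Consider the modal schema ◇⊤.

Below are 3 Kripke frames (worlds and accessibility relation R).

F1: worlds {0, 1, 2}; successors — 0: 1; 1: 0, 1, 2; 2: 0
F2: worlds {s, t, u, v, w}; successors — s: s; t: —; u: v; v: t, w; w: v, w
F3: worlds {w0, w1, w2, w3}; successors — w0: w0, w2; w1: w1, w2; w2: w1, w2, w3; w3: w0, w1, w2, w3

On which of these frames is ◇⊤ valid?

F1, F3

Frame correspondent (Sahlqvist): ∀x ∃y Rxy — i.e. seriality.
F1: condition met.
F2: fails — world t has no successor.
F3: condition met.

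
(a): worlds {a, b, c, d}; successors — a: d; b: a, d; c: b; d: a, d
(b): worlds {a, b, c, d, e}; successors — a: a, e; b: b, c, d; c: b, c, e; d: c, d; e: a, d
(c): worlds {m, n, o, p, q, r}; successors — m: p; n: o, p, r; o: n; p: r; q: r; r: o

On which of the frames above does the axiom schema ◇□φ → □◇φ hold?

(a)

Frame correspondent (Sahlqvist): ∀x ∀y ∀z (Rxy ∧ Rxz → ∃w (Ryw ∧ Rzw)) — i.e. convergence.
(a): satisfies the condition.
(b): fails — Rcc and Rce but c and e have no common successor.
(c): fails — Rnr and Rno but r and o have no common successor.
Valid on: (a).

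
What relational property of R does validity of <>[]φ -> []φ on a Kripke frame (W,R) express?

The Euclidean property

This is a form of the 5 axiom.
It corresponds to the Euclidean property: forall x forall y forall z (Rxy & Rxz -> Ryz).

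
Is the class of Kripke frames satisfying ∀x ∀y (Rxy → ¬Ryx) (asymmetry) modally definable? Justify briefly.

No

Modal frame validity is preserved under surjective bounded morphisms.
The 5-cycle (worlds s,t,u,v,w with s→t→u→v→w→s) is asymmetric. Mapping every world to a single reflexive point • is a surjective bounded morphism, and the reflexive point is not asymmetric (R•• but asymmetry requires ¬R••).
So the class is not modally definable.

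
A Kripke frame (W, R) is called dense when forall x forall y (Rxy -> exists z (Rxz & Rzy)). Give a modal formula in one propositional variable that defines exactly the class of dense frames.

□□r → □r

A defining formula is □□r → □r (the C4 axiom).
Suppose □□r→□r is valid. Take Rxy and set V(r)={w : xR²w}. Then □□r at x, so □r at x, so r at y, i.e. ∃z(Rxz∧Rzy).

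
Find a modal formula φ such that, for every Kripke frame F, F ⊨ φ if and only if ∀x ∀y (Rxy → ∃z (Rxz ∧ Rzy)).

The condition is density. The C4 schema □□s → □s defines it.
Suppose □□s→□s is valid. Take Rxy and set V(s)={w : xR²w}. Then □□s at x, so □s at x, so s at y, i.e. ∃z(Rxz∧Rzy).

□□s → □s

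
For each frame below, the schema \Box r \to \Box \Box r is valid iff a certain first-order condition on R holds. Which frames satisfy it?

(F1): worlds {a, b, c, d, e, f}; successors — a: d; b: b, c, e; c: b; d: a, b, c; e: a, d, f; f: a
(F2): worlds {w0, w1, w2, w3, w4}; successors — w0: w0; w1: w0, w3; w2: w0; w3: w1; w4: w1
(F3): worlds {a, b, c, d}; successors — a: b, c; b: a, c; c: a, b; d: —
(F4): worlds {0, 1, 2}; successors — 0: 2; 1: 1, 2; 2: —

(F4)

The schema corresponds to transitivity: \forall x \forall y \forall z (Rxy \wedge Ryz \to Rxz).
(F1): fails — Red and Rdc but not Rec.
(F2): fails — Rw3w1 and Rw1w0 but not Rw3w0.
(F3): fails — Rbc and Rcb but not Rbb.
(F4): holds.
Valid on: (F4).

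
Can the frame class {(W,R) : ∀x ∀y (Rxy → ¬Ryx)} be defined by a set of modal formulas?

No — not modally definable

Modal frame validity is preserved under surjective bounded morphisms.
The 3-cycle (worlds 0,1,2 with 0→1→2→0) is asymmetric. Mapping every world to a single reflexive point • is a surjective bounded morphism, and the reflexive point is not asymmetric (R•• but asymmetry requires ¬R••).
So no modal formula (or set of formulas) defines exactly the asymmetric frames.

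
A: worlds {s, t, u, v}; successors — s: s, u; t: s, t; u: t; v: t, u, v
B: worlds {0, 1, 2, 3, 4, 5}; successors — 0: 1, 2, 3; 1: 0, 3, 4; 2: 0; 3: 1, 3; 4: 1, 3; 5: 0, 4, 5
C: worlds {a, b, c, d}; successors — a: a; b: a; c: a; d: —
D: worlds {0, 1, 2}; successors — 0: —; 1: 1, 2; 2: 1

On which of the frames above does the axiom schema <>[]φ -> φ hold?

D

The schema corresponds to a generalized confluence (Geach) condition: forall x forall y (xRy -> exists w (yRw & x = w)).
A: fails — sRu but no w with uRw and s=w.
B: fails — 0R3 but no w with 3Rw and 0=w.
C: fails — bRa but no w with aRw and b=w.
D: satisfies the condition.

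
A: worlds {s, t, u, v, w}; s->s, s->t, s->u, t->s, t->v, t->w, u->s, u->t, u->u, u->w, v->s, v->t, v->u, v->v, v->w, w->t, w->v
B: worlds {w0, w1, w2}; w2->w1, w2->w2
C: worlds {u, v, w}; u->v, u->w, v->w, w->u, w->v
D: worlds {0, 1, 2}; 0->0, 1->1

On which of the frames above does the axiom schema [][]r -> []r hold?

A, B, D

This is the axiom for density; its first-order frame correspondent is forall x forall y (Rxy -> exists z (Rxz & Rzy)).
A: holds.
B: holds.
C: fails — Rwu but no z with Rwz and Rzu.
D: holds.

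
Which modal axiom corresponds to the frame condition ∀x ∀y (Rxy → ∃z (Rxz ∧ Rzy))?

This is density; the standard corresponding axiom is C4: □□ψ → □ψ.

□□ψ → □ψ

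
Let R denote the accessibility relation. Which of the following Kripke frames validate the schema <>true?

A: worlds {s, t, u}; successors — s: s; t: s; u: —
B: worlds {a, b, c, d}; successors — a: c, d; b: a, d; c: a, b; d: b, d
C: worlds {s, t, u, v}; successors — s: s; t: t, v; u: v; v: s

B, C

Frame correspondent (Sahlqvist): forall x exists y Rxy — i.e. seriality.
A: fails — world u has no successor.
B: satisfies the condition.
C: satisfies the condition.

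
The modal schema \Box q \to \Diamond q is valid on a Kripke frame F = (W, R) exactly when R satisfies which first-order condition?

seriality

Suppose □q→◇q is valid. At any x set V(q)=W. Then □q at x, so ◇q at x, so x has a successor.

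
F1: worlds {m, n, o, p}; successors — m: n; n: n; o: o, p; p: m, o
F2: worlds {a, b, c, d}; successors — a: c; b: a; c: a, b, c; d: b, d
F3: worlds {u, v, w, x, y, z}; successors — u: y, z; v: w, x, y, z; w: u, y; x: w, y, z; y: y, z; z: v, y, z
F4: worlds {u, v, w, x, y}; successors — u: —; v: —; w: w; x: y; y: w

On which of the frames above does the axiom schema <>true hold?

Frame correspondent (Sahlqvist): forall x exists y Rxy — i.e. seriality.
F1: holds.
F2: holds.
F3: holds.
F4: fails — world u has no successor.
Valid on: F1, F2, F3.

F1, F2, F3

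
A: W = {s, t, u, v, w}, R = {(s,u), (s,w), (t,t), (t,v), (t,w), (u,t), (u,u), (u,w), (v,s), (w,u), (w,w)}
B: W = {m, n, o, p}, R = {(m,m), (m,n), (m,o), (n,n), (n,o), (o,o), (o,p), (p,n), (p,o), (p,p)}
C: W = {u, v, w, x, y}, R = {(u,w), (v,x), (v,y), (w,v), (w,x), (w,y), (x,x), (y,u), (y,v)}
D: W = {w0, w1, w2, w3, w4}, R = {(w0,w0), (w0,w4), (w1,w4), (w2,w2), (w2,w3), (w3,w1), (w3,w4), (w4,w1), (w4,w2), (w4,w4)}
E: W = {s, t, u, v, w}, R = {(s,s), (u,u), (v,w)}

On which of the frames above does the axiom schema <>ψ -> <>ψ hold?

The schema corresponds to a generalized confluence (Geach) condition: forall x forall y (xRy -> exists w (y = w & xRw)).
A: holds.
B: holds.
C: holds.
D: holds.
E: holds.
Valid on: A, B, C, D, E.

A, B, C, D, E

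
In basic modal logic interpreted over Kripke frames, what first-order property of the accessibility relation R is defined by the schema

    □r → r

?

Suppose □r→r is valid. At any x set V(r)={w : Rxw}. Then □r holds at x, so r holds at x, i.e. Rxx.

Reflexivity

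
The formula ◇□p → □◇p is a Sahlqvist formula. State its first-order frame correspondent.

convergence: ∀x ∀y ∀z (Rxy ∧ Rxz → ∃w (Ryw ∧ Rzw))

Suppose ◇□p→□◇p is valid. Take Rxy, Rxz and set V(p)={w : Ryw}. Then □p at y so ◇□p at x, so □◇p at x, so ◇p at z, giving w with Rzw and Ryw.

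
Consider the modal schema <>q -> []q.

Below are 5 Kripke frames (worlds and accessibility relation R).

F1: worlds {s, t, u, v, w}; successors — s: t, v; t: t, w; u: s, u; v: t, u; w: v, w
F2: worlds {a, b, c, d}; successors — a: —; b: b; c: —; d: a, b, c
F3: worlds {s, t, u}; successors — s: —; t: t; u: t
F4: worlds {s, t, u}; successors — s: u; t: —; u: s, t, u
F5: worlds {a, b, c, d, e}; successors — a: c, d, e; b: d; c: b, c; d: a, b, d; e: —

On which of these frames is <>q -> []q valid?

F3

Frame correspondent (Sahlqvist): forall x forall y forall z (Rxy & Rxz -> y = z) — i.e. partial functionality.
F1: fails — s sees both t and v.
F2: fails — d sees both a and b.
F3: condition met.
F4: fails — u sees both s and t.
F5: fails — a sees both c and d.
Valid on: F3.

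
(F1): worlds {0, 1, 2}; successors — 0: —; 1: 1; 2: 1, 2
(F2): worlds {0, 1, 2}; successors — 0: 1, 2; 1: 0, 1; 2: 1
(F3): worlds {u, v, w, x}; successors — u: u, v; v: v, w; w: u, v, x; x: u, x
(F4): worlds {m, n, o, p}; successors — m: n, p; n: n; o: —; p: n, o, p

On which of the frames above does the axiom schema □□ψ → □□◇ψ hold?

(F1), (F2), (F3)

Frame correspondent (Sahlqvist): ∀x ∀z (xR²z → ∃w (xR²w ∧ zRw)) — i.e. a generalized confluence (Geach) condition.
(F1): condition met.
(F2): condition met.
(F3): condition met.
(F4): fails — mR²o but no w with mR²w and oRw.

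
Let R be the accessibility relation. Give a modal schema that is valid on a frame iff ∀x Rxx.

□r → r

This is reflexivity; the standard corresponding axiom is T: □r → r.
Suppose □r→r is valid. At any x set V(r)={w : Rxw}. Then □r holds at x, so r holds at x, i.e. Rxx.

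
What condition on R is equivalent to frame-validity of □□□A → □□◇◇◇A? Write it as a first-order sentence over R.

∀x ∀z (xR²z → ∃w (xR³w ∧ zR³w))

This is a Sahlqvist (Geach-type) schema ◇^0□^3A → □^2◇^3A.
Minimal-valuation argument: fix x; take any y with xR^0y and any z with xR^2z. Set V(A) to the set of worlds R-reachable from y in exactly 3 steps. Then □^3A holds at y, so the antecedent holds at x; validity forces ◇^3A at z, giving a w with zR^3w and yR^3w.
First-order correspondent: ∀x ∀z (xR²z → ∃w (xR³w ∧ zR³w)).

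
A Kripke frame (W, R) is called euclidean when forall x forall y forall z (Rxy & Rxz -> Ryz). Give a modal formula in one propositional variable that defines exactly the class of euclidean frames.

This is the Euclidean property; the standard corresponding axiom is 5: ◇r → □◇r.
Suppose ◇r→□◇r is valid. Take Rxy, Rxz and set V(r)={y}. Then ◇r at x, so □◇r at x, so ◇r at z, so some w with Rzw has r; w=y, i.e. Rzy. By symmetry of the argument, Ryz.

◇r → □◇r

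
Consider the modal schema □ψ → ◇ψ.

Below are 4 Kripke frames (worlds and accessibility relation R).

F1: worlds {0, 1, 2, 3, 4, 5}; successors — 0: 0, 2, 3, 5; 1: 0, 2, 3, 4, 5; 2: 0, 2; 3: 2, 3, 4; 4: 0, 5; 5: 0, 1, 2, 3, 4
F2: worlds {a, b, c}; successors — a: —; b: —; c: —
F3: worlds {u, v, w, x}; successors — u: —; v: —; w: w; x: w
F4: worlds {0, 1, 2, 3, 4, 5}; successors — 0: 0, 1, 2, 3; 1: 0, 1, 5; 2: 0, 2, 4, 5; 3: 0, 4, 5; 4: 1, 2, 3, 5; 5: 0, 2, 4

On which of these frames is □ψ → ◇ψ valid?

F1, F4

The schema corresponds to seriality: ∀x ∃y Rxy.
F1: ✓.
F2: fails — world a has no successor.
F3: fails — world u has no successor.
F4: ✓.
Valid on: F1, F4.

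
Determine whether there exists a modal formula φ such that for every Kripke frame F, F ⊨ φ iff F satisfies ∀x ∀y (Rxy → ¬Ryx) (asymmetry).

If a class were modally definable it would be closed under surjective bounded morphisms (Goldblatt–Thomason).
The 4-cycle (worlds s,t,u,v with s→t→u→v→s) is asymmetric. Mapping every world to a single reflexive point • is a surjective bounded morphism, and the reflexive point is not asymmetric (R•• but asymmetry requires ¬R••).
Hence asymmetry is not modally definable.

No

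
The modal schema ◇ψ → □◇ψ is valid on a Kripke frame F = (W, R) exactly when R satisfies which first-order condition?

the Euclidean property: ∀x ∀y ∀z (Rxy ∧ Rxz → Ryz)

Suppose ◇ψ→□◇ψ is valid. Take Rxy, Rxz and set V(ψ)={y}. Then ◇ψ at x, so □◇ψ at x, so ◇ψ at z, so some w with Rzw has ψ; w=y, i.e. Rzy. By symmetry of the argument, Ryz.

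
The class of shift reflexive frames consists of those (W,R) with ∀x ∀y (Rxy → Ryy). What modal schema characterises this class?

□(□r → r)

A defining formula is □(□r → r) (the T□ axiom).
Suppose □(□r→r) is valid. Take Rxy and set V(r)={w : Ryw}. Then at y, □r holds; since □(□r→r) at x, □r→r at y, so r at y, i.e. Ryy.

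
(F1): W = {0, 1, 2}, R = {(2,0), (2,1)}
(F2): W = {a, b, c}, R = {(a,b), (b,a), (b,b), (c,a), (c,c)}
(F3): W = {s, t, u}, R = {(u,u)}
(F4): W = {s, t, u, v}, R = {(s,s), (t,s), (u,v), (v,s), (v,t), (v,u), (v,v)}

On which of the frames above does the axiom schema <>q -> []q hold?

(F3)

This is the axiom for partial functionality; its first-order frame correspondent is forall x forall y forall z (Rxy & Rxz -> y = z).
(F1): fails — 2 sees both 0 and 1.
(F2): fails — b sees both a and b.
(F3): holds.
(F4): fails — v sees both s and t.
Valid on: (F3).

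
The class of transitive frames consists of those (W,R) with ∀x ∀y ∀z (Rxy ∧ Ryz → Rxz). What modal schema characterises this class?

The condition is transitivity. The 4 schema □r → □□r defines it.
Suppose □r→□□r is valid. Take Rxy, Ryz and set V(r)={w : Rxw}. Then □r at x, so □□r at x, so □r at y, so r at z, i.e. Rxz.

□r → □□r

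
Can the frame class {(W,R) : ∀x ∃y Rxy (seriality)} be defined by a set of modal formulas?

Yes, by □p → ◇p

Yes: it is seriality, defined by the D schema □p → ◇p.
Suppose □p→◇p is valid. At any x set V(p)=W. Then □p at x, so ◇p at x, so x has a successor.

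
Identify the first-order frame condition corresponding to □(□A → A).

Suppose □(□A→A) is valid. Take Rxy and set V(A)={w : Ryw}. Then at y, □A holds; since □(□A→A) at x, □A→A at y, so A at y, i.e. Ryy.

shift-reflexivity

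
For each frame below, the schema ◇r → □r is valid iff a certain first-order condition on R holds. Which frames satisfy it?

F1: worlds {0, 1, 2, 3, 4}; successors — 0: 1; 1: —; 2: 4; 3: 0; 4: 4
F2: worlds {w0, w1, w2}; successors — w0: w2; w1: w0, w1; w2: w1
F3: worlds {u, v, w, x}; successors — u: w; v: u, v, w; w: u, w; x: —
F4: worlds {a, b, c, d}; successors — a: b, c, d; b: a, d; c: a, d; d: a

F1

Frame correspondent (Sahlqvist): ∀x ∀y ∀z (Rxy ∧ Rxz → y = z) — i.e. partial functionality.
F1: ✓.
F2: fails — w1 sees both w0 and w1.
F3: fails — v sees both u and v.
F4: fails — a sees both b and c.
Valid on: F1.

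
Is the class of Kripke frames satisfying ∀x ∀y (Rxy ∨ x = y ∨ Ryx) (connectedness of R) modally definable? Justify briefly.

Any modally definable frame class is closed under disjoint unions.
Take 3 disjoint single-world reflexive frames: each is trivially connected, but their disjoint union has 3 worlds with no edge between distinct components, so it is not connected.
Hence connectedness of R is not modally definable.

Not modally definable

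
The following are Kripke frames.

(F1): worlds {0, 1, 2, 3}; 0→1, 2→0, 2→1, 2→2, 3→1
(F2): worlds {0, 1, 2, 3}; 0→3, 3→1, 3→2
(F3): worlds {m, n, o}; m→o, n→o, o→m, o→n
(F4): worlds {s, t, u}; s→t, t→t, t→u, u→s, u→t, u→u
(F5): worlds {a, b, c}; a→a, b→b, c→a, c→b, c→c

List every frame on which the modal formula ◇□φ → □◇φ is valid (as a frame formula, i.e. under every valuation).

Frame correspondent (Sahlqvist): ∀x ∀y ∀z (Rxy ∧ Rxz → ∃w (Ryw ∧ Rzw)) — i.e. convergence.
(F1): fails — R01 and R01 but 1 and 1 have no common successor.
(F2): fails — R32 and R32 but 2 and 2 have no common successor.
(F3): condition met.
(F4): condition met.
(F5): fails — Rcb and Rca but b and a have no common successor.

(F3), (F4)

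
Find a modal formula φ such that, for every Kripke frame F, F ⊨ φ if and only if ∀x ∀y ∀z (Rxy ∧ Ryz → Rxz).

A defining formula is □r → □□r (the 4 axiom).
Suppose □r→□□r is valid. Take Rxy, Ryz and set V(r)={w : Rxw}. Then □r at x, so □□r at x, so □r at y, so r at z, i.e. Rxz.

□r → □□r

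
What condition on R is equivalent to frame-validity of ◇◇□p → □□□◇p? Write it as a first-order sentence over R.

This is a Sahlqvist (Geach-type) schema ◇^2□^1p → □^3◇^1p.
First-order correspondent: ∀x ∀y ∀z ((xR²y ∧ xR³z) → ∃w (yRw ∧ zRw)).

∀x ∀y ∀z ((xR²y ∧ xR³z) → ∃w (yRw ∧ zRw))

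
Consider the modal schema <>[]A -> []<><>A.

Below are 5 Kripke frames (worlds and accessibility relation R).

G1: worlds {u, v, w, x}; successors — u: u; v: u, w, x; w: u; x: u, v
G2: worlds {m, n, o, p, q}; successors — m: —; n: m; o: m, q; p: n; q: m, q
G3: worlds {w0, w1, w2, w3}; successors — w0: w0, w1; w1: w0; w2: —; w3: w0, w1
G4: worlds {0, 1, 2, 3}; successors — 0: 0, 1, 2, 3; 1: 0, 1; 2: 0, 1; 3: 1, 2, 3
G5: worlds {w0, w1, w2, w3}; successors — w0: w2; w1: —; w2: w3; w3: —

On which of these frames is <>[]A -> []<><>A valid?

Frame correspondent (Sahlqvist): forall x forall y forall z ((xRy & xRz) -> exists w (yRw & z R^2 w)) — i.e. a generalized confluence (Geach) condition.
G1: satisfies the condition.
G2: fails — nRm, nRm but no w with mRw and mR²w.
G3: satisfies the condition.
G4: satisfies the condition.
G5: fails — w0Rw2, w0Rw2 but no w with w2Rw and w2R²w.
Valid on: G1, G3, G4.

G1, G3, G4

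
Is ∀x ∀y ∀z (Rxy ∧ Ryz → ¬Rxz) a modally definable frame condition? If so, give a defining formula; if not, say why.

No — not modally definable

Any modally definable frame class is closed under surjective bounded morphisms.
The 3-cycle (worlds a,b,c with a→b→c→a) is intransitive. Mapping every world to a single reflexive point • is a surjective bounded morphism; the reflexive point is not intransitive (R••∧R•• but R••).
So no modal formula (or set of formulas) defines exactly the intransitive frames.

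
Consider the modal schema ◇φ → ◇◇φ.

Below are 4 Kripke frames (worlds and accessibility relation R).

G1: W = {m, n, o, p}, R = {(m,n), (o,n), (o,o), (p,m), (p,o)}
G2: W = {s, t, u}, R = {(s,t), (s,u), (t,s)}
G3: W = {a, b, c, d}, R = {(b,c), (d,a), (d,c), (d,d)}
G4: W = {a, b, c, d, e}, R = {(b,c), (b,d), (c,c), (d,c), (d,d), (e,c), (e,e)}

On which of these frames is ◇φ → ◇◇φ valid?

G4

This is the axiom for a generalized confluence (Geach) condition; its first-order frame correspondent is ∀x ∀y (xRy → ∃w (y = w ∧ xR²w)).
G1: fails — mRn but no w with n=w and mR²w.
G2: fails — sRt but no w with t=w and sR²w.
G3: fails — bRc but no w with c=w and bR²w.
G4: ✓.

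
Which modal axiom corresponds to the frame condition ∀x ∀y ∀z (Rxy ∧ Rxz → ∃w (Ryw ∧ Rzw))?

◇□r → □◇r

A defining formula is ◇□r → □◇r (the .2 axiom).
Suppose ◇□r→□◇r is valid. Take Rxy, Rxz and set V(r)={w : Ryw}. Then □r at y so ◇□r at x, so □◇r at x, so ◇r at z, giving w with Rzw and Ryw.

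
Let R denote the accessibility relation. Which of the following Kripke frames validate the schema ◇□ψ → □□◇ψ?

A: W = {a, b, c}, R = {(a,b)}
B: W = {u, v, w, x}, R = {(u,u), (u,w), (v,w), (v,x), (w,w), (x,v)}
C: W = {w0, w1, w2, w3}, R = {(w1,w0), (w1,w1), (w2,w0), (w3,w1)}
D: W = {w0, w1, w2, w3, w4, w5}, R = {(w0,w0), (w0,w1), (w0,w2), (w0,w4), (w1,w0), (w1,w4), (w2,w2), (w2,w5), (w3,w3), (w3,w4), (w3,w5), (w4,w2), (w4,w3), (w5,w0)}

Frame correspondent (Sahlqvist): ∀x ∀y ∀z ((xRy ∧ xR²z) → ∃w (yRw ∧ zRw)) — i.e. a generalized confluence (Geach) condition.
A: satisfies the condition.
B: fails — vRx, vR²v but no t with xRt and vRt.
C: fails — w1Rw0, w1R²w0 but no w with w0Rw and w0Rw.
D: fails — w0Rw1, w0R²w2 but no w with w1Rw and w2Rw.

A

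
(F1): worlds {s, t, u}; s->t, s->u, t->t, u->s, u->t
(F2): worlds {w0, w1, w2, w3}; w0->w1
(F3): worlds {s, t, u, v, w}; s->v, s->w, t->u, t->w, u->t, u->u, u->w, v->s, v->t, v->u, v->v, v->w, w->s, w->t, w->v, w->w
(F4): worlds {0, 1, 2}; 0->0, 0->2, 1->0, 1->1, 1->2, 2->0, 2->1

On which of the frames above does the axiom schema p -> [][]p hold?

(F2)

Frame correspondent (Sahlqvist): forall x forall z (x R^2 z -> exists w (x = w & z = w)) — i.e. a generalized confluence (Geach) condition.
(F1): fails — sR²t but s ≠ t.
(F2): satisfies the condition.
(F3): fails — sR²t but s ≠ t.
(F4): fails — 0R²1 but 0 ≠ 1.
Valid on: (F2).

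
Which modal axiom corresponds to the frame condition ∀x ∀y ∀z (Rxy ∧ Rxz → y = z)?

◇ψ → □ψ

This is partial functionality; the standard corresponding axiom is CD: ◇ψ → □ψ.
Suppose ◇ψ→□ψ is valid. Take Rxy, Rxz and set V(ψ)={y}. Then ◇ψ at x, so □ψ at x, so ψ at z, i.e. z=y.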